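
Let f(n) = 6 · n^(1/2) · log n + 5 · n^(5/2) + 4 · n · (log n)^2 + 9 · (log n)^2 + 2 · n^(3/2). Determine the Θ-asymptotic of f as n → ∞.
f(n) ∈ Θ(n^(5/2))

Compare the terms by growth order. For large n, n^a · (log n)^b dominates n^a' · (log n)^b' iff a > a', or (a = a' and b > b'). Ranking the 5 terms shows the dominant one is 5 · n^(5/2). Hence f(n) ∈ Θ(n^(5/2)).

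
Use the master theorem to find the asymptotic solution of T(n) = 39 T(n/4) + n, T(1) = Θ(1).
T(n) = Θ(n^(log_4 39))

Master theorem: compare f(n) = n to n^(log_4 39) where log_4 39 ≈ 2.643. Since 1 < log_4 39, we have f(n) = O(n^(log_4 39 − ε)) for some ε > 0 — Case 1. Hence T(n) = Θ(n^(log_4 39)).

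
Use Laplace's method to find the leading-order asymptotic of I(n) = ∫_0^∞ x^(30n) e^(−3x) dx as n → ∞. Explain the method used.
I(n) ~ (sqrt(2π·30n) / 3) · (30n/(3e))^(30n)

Write the integrand as exp(30n ln x − 3x) and set f(x) = 30n ln x − 3x. Then f'(x) = 30n/x − 3 = 0 at x* = 30n/3, and f''(x*) = −30n/x*^2 = −3^2/(30n). Laplace's method (interior maximum) gives
  I(n) ~ e^(f(x*)) · sqrt(2π / |f''(x*)|)
        = exp(30n ln(30n/3) − 30n) · sqrt(2π · 30n / 3^2)
        = (30n/3)^(30n) e^(−30n) · sqrt(2π·30n) / 3
        = (sqrt(2π·30n) / 3) · (30n/(3e))^(30n).
This matches Γ(30n+1)/3^(30n+1) with Stirling applied to Γ.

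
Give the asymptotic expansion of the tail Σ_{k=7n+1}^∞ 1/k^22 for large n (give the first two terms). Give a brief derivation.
Σ_{k>7n} 1/k^22 = 1/(21 · (7n)^21) − 1/(2 · (7n)^22) + O(1/(7n)^23)

Compare to the integral: ∫_{7n}^∞ x^(−22) dx = [−x^(−21)/21]_{7n}^∞ = 1/((22−1)·(7n)^21). The Euler-Maclaurin correction adds −f(7n)/2 = −1/(2·(7n)^22). Euler-Maclaurin then gives
  Σ_{k>7n} 1/k^22 = ∫_{7n}^∞ dx/x^22 − 1/(2·(7n)^22) + O(1/(7n)^23).
(Equivalently this is ζ(22) − Σ_{k≤7n} 1/k^22.)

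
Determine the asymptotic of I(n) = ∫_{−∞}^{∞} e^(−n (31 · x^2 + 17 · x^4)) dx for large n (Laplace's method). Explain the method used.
I(n) ~ sqrt(π/(31n))

φ(x) = 31 · x^2 + 17 · x^4 has its unique global minimum at x* = 0 (since φ'(x) = 62x + 68x^3 = 0 only at x = 0 for real x with both coefficients positive, and φ → ∞ as |x| → ∞). At x* = 0, φ(0) = 0 and φ''(0) = 62. Laplace's method then gives
  I(n) ~ sqrt(2π / (n · φ''(0))) · e^(−n φ(0)) = sqrt(2π / (62n)) = sqrt(π/(31n)).
The 17 · x^4 term contributes only at subleading order (an O(1/n) relative correction).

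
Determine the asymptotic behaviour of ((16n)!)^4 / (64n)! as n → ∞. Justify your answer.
((16n)!)^4/(64n)! ~ ((2π·16n)^(3/2) / 2) · 4^(−4·16n)  →  0

Write N = 16n. Stirling: N! ~ sqrt(2π N)(N/e)^N and (4N)! ~ sqrt(2π·4N)·(4N/e)^(4N).
  (N!)^4/(4N)! ~ (2π N)^(4/2) (N/e)^(4N) / [sqrt(2π·4N) (4N/e)^(4N)]
     = (2π N)^(4/2) / sqrt(2π·4N) · (N/(4N))^(4N)
     = (2π N)^((4−1)/2) / 2 · 4^(−4N).
Since 4^4 > 1, the factor 4^(−4N) decays exponentially, so the ratio → 0. Substituting N = 16n gives the stated form.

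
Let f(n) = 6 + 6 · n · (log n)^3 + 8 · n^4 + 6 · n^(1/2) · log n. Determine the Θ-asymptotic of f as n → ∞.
f(n) ∈ Θ(n^4)

Compare the terms by growth order. For large n, n^a · (log n)^b dominates n^a' · (log n)^b' iff a > a', or (a = a' and b > b'). Ranking the 4 terms shows the dominant one is 8 · n^4. Hence f(n) ∈ Θ(n^4).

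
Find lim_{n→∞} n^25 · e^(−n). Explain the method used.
lim = 0

Exponentials with base > 1 dominate every fixed polynomial: for any fixed c, n^c / e^n → 0 as n → ∞ (e.g. by the ratio test, or since e^n grows faster than any power of n). Hence n^25 · e^(−n) = n^25 / e^n → 0.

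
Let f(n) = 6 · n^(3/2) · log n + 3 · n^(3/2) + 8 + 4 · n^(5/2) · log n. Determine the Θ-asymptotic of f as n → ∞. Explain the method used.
f(n) ∈ Θ(n^(5/2) · log n)

Compare the terms by growth order. For large n, n^a · (log n)^b dominates n^a' · (log n)^b' iff a > a', or (a = a' and b > b'). Ranking the 4 terms shows the dominant one is 4 · n^(5/2) · log n. Hence f(n) ∈ Θ(n^(5/2) · log n).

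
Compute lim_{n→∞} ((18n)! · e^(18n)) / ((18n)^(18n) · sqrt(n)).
lim = sqrt(2π·18)

Stirling: (18n)! ~ sqrt(2π·18n) · (18n/e)^(18n). Hence
  (18n)! · e^(18n) / (18n)^(18n) ~ sqrt(2π·18n).
Dividing by sqrt(n): sqrt(2π·18n) / sqrt(n) = sqrt(2π·18) · n^((1−1)/2), so the limit is sqrt(2π·18).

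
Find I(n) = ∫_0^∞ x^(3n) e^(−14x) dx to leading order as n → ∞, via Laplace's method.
I(n) ~ (sqrt(2π·3n) / 14) · (3n/(14e))^(3n)

Write the integrand as exp(3n ln x − 14x) and set f(x) = 3n ln x − 14x. Then f'(x) = 3n/x − 14 = 0 at x* = 3n/14, and f''(x*) = −3n/x*^2 = −14^2/(3n). Laplace's method (interior maximum) gives
  I(n) ~ e^(f(x*)) · sqrt(2π / |f''(x*)|)
        = exp(3n ln(3n/14) − 3n) · sqrt(2π · 3n / 14^2)
        = (3n/14)^(3n) e^(−3n) · sqrt(2π·3n) / 14
        = (sqrt(2π·3n) / 14) · (3n/(14e))^(3n).
This matches Γ(3n+1)/14^(3n+1) with Stirling applied to Γ.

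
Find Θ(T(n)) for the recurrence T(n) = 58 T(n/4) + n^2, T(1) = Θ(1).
T(n) = Θ(n^(log_4 58))

Master theorem: compare f(n) = n^2 to n^(log_4 58) where log_4 58 ≈ 2.929. Since 2 < log_4 58, we have f(n) = O(n^(log_4 58 − ε)) for some ε > 0 — Case 1. Hence T(n) = Θ(n^(log_4 58)).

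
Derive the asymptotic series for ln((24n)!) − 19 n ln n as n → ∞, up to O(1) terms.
ln((24n)!) − 19 n ln n = 5 n ln n + 24(ln 24 − 1) n + (1/2) ln(2π·24n) + O(1/n)

Stirling: ln((24n)!) = 24n ln(24n) − 24n + (1/2) ln(2π·24n) + O(1/n).
Expand 24n ln(24n) = 24n (ln n + ln 24) = 24n ln n + 24n ln 24.
Subtract 19n ln n: leading term is (24 − 19) n ln n = 5 n ln n. The next term is 24n ln 24 − 24n = 24(ln 24 − 1) n. Then the (1/2) ln(2π·24n) correction.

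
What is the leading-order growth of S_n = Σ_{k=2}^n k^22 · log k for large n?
S_n ~ n^23 log n / 23 − n^23 / 529

By integral comparison, S_n = ∫_1^n x^22 · log x dx + O(n^22 · log n). For the integral, ∫ x^22 log x dx = n^23 log n / 23 − n^23/529 (integration by parts). Hence S_n ~ n^23 log n / 23 − n^23 / 529.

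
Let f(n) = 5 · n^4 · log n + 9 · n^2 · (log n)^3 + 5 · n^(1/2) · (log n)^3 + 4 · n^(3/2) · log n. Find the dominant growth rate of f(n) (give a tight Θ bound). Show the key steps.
f(n) ∈ Θ(n^4 · log n)

Compare the terms by growth order. For large n, n^a · (log n)^b dominates n^a' · (log n)^b' iff a > a', or (a = a' and b > b'). Ranking the 4 terms shows the dominant one is 5 · n^4 · log n. Hence f(n) ∈ Θ(n^4 · log n).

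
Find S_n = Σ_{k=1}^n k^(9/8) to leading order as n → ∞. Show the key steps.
S_n ~ (8/17) · n^(17/8)

Integral comparison: Σ_{k=1}^n k^(9/8) = ∫_0^n x^(9/8) dx + O(n^(9/8)). The integral is n^(1 + 9/8) / (1 + 9/8) = n^((9+8)/8) / ((9+8)/8) = (8/17) · n^(17/8).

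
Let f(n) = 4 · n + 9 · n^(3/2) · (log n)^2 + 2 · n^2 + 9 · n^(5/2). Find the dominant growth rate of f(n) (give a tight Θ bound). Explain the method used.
f(n) ∈ Θ(n^(5/2))

Compare the terms by growth order. For large n, n^a · (log n)^b dominates n^a' · (log n)^b' iff a > a', or (a = a' and b > b'). Ranking the 4 terms shows the dominant one is 9 · n^(5/2). Hence f(n) ∈ Θ(n^(5/2)).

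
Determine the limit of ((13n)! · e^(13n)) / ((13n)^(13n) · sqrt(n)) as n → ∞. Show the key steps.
lim = sqrt(2π·13)

Stirling: (13n)! ~ sqrt(2π·13n) · (13n/e)^(13n). Hence
  (13n)! · e^(13n) / (13n)^(13n) ~ sqrt(2π·13n).
Dividing by sqrt(n): sqrt(2π·13n) / sqrt(n) = sqrt(2π·13) · n^((1−1)/2), so the limit is sqrt(2π·13).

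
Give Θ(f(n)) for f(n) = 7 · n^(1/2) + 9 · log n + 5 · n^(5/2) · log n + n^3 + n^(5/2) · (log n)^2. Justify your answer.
f(n) ∈ Θ(n^3)

Compare the terms by growth order. For large n, n^a · (log n)^b dominates n^a' · (log n)^b' iff a > a', or (a = a' and b > b'). Ranking the 5 terms shows the dominant one is n^3. Hence f(n) ∈ Θ(n^3).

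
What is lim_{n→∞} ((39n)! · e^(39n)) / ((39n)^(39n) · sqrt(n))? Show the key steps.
lim = sqrt(2π·39)

Stirling: (39n)! ~ sqrt(2π·39n) · (39n/e)^(39n). Hence
  (39n)! · e^(39n) / (39n)^(39n) ~ sqrt(2π·39n).
Dividing by sqrt(n): sqrt(2π·39n) / sqrt(n) = sqrt(2π·39) · n^((1−1)/2), so the limit is sqrt(2π·39).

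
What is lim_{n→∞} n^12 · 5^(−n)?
lim = 0

Exponentials with base > 1 dominate every fixed polynomial: for any fixed c, n^c / 5^n → 0 as n → ∞ (e.g. by the ratio test, or by writing 5^n = e^(n ln 5) and noting e^(n ln 5) / n^c → ∞). Hence n^12 · 5^(−n) = n^12 / 5^n → 0.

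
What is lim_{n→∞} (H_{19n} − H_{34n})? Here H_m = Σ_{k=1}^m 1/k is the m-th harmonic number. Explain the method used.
lim = ln(19/34)

Euler-Maclaurin gives H_m = ln m + γ + 1/(2m) + O(1/m^2). The γ and O(1/m) terms cancel in the difference:
  H_{19n} − H_{34n} = ln(19n) − ln(34n) + O(1/n) = ln(19/34) + O(1/n).
Hence the limit is ln(19/34).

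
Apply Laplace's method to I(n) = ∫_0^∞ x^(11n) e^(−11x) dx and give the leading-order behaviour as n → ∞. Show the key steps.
I(n) ~ (sqrt(2π·11n) / 11) · (11n/(11e))^(11n)

Write the integrand as exp(11n ln x − 11x) and set f(x) = 11n ln x − 11x. Then f'(x) = 11n/x − 11 = 0 at x* = 11n/11, and f''(x*) = −11n/x*^2 = −11^2/(11n). Laplace's method (interior maximum) gives
  I(n) ~ e^(f(x*)) · sqrt(2π / |f''(x*)|)
        = exp(11n ln(11n/11) − 11n) · sqrt(2π · 11n / 11^2)
        = (11n/11)^(11n) e^(−11n) · sqrt(2π·11n) / 11
        = (sqrt(2π·11n) / 11) · (11n/(11e))^(11n).
This matches Γ(11n+1)/11^(11n+1) with Stirling applied to Γ.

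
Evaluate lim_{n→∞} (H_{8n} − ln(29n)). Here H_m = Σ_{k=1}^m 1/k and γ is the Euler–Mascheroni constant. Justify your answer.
lim = ln(8/29) + γ

By Euler-Maclaurin, H_m = ln m + γ + O(1/m). So
  H_{8n} − ln(29n) = ln(8n) + γ − ln(29n) + O(1/n)
                       = ln(8/29) + γ + O(1/n).
Hence the limit is ln(8/29) + γ.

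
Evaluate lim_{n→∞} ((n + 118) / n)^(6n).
lim = e^708

Rewrite as (1 + 118/n)^(6n). By the standard limit (1 + x/n)^n → e^x, we have (1 + 118/n)^n → e^118, and raising to the 6th power gives e^708.
More precisely, ln[(1 + 118/n)^(6n)] = 6n · ln(1 + 118/n) = 6n · (118/n + O(1/n^2)) = 708 + O(1/n) → 708.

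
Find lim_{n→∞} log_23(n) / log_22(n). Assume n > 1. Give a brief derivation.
lim = ln(22) / ln(23) = log_23(22)

Change of base: log_23(n) = ln n / ln 23 and log_22(n) = ln n / ln 22. The ratio is (ln n / ln 23) · (ln 22 / ln n) = ln 22 / ln 23, a constant independent of n. So the limit is ln 22 / ln 23 = log_23(22).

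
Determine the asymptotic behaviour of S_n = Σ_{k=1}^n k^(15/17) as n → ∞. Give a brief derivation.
S_n ~ (17/32) · n^(32/17)

Integral comparison: Σ_{k=1}^n k^(15/17) = ∫_0^n x^(15/17) dx + O(n^(15/17)). The integral is n^(1 + 15/17) / (1 + 15/17) = n^((15+17)/17) / ((15+17)/17) = (17/32) · n^(32/17).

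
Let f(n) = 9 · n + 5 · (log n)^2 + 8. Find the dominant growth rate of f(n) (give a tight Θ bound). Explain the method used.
f(n) ∈ Θ(n)

Compare the terms by growth order. For large n, n^a · (log n)^b dominates n^a' · (log n)^b' iff a > a', or (a = a' and b > b'). Ranking the 3 terms shows the dominant one is 9 · n. Hence f(n) ∈ Θ(n).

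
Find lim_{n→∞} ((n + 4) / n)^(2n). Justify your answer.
lim = e^8

Rewrite as (1 + 4/n)^(2n). By the standard limit (1 + x/n)^n → e^x, we have (1 + 4/n)^n → e^4, and raising to the 2nd power gives e^8.
More precisely, ln[(1 + 4/n)^(2n)] = 2n · ln(1 + 4/n) = 2n · (4/n + O(1/n^2)) = 8 + O(1/n) → 8.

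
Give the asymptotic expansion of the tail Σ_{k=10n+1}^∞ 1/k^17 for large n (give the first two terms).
Σ_{k>10n} 1/k^17 = 1/(16 · (10n)^16) − 1/(2 · (10n)^17) + O(1/(10n)^18)

Compare to the integral: ∫_{10n}^∞ x^(−17) dx = [−x^(−16)/16]_{10n}^∞ = 1/((17−1)·(10n)^16). The Euler-Maclaurin correction adds −f(10n)/2 = −1/(2·(10n)^17). Euler-Maclaurin then gives
  Σ_{k>10n} 1/k^17 = ∫_{10n}^∞ dx/x^17 − 1/(2·(10n)^17) + O(1/(10n)^18).
(Equivalently this is ζ(17) − Σ_{k≤10n} 1/k^17.)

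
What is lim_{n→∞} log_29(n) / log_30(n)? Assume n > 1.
lim = ln(30) / ln(29) = log_29(30)

Change of base: log_29(n) = ln n / ln 29 and log_30(n) = ln n / ln 30. The ratio is (ln n / ln 29) · (ln 30 / ln n) = ln 30 / ln 29, a constant independent of n. So the limit is ln 30 / ln 29 = log_29(30).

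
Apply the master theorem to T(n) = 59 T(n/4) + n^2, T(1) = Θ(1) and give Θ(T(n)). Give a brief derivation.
T(n) = Θ(n^(log_4 59))

Master theorem: compare f(n) = n^2 to n^(log_4 59) where log_4 59 ≈ 2.941. Since 2 < log_4 59, we have f(n) = O(n^(log_4 59 − ε)) for some ε > 0 — Case 1. Hence T(n) = Θ(n^(log_4 59)).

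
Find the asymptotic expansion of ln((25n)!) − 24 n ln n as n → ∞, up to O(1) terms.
ln((25n)!) − 24 n ln n = n ln n + 25(ln 25 − 1) n + (1/2) ln(2π·25n) + O(1/n)

Stirling: ln((25n)!) = 25n ln(25n) − 25n + (1/2) ln(2π·25n) + O(1/n).
Expand 25n ln(25n) = 25n (ln n + ln 25) = 25n ln n + 25n ln 25.
Subtract 24n ln n: leading term is (25 − 24) n ln n = n ln n. The next term is 25n ln 25 − 25n = 25(ln 25 − 1) n. Then the (1/2) ln(2π·25n) correction.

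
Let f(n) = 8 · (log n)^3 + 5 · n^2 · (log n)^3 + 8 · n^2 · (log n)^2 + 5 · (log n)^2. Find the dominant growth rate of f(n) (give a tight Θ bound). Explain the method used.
f(n) ∈ Θ(n^2 · (log n)^3)

Compare the terms by growth order. For large n, n^a · (log n)^b dominates n^a' · (log n)^b' iff a > a', or (a = a' and b > b'). Ranking the 4 terms shows the dominant one is 5 · n^2 · (log n)^3. Hence f(n) ∈ Θ(n^2 · (log n)^3).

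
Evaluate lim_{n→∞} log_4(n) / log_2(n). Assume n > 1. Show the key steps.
lim = ln(2) / ln(4) = log_4(2)

Change of base: log_4(n) = ln n / ln 4 and log_2(n) = ln n / ln 2. The ratio is (ln n / ln 4) · (ln 2 / ln n) = ln 2 / ln 4, a constant independent of n. So the limit is ln 2 / ln 4 = log_4(2).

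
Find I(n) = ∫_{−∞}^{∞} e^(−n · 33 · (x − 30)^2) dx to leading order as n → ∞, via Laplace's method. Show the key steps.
I(n) = sqrt(π/(33n))

Here φ(x) = 33 · (x − 30)^2 has its unique minimum at x* = 30 with φ(x*) = 0 and φ''(x*) = 66. Laplace's method gives
  I(n) ~ e^(−n φ(x*)) · sqrt(2π / (n · φ''(x*))) = sqrt(2π / (66n)) = sqrt(π/(33n)).
This is exact: substituting u = (x − 30)·sqrt(33n) gives I(n) = (1/sqrt(33n)) ∫_{−∞}^{∞} e^(−u^2) du = sqrt(π/(33n)).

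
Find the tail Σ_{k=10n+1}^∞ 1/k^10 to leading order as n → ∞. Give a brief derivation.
Σ_{k>10n} 1/k^10 ~ 1/(9 · (10n)^9)

Compare to the integral: ∫_{10n}^∞ x^(−10) dx = [−x^(−9)/9]_{10n}^∞ = 1/((10−1)·(10n)^9). Euler-Maclaurin then gives
  Σ_{k>10n} 1/k^10 = ∫_{10n}^∞ dx/x^10 − 1/(2·(10n)^10) + O(1/(10n)^11).
(Equivalently this is ζ(10) − Σ_{k≤10n} 1/k^10.)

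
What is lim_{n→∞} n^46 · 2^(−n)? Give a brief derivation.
lim = 0

Exponentials with base > 1 dominate every fixed polynomial: for any fixed c, n^c / 2^n → 0 as n → ∞ (e.g. by the ratio test, or by writing 2^n = e^(n ln 2) and noting e^(n ln 2) / n^c → ∞). Hence n^46 · 2^(−n) = n^46 / 2^n → 0.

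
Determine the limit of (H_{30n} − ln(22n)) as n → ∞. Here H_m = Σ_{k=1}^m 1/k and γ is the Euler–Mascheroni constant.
lim = ln(15/11) + γ

By Euler-Maclaurin, H_m = ln m + γ + O(1/m). So
  H_{30n} − ln(22n) = ln(30n) + γ − ln(22n) + O(1/n)
                       = ln(30/22) + γ + O(1/n).
Hence the limit is ln(30/22) + γ (= ln(15/11)).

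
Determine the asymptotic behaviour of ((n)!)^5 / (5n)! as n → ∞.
((n)!)^5/(5n)! ~ ((2π·n)^(4/2) / sqrt(5)) · 5^(−5·n)  →  0

Write N = n. Stirling: N! ~ sqrt(2π N)(N/e)^N and (5N)! ~ sqrt(2π·5N)·(5N/e)^(5N).
  (N!)^5/(5N)! ~ (2π N)^(5/2) (N/e)^(5N) / [sqrt(2π·5N) (5N/e)^(5N)]
     = (2π N)^(5/2) / sqrt(2π·5N) · (N/(5N))^(5N)
     = (2π N)^((5−1)/2) / sqrt(5) · 5^(−5N).
Since 5^5 > 1, the factor 5^(−5N) decays exponentially, so the ratio → 0. Substituting N = n gives the stated form.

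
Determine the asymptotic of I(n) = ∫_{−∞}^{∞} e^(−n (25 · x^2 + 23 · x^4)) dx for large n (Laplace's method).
I(n) ~ sqrt(π/(25n))

φ(x) = 25 · x^2 + 23 · x^4 has its unique global minimum at x* = 0 (since φ'(x) = 50x + 92x^3 = 0 only at x = 0 for real x with both coefficients positive, and φ → ∞ as |x| → ∞). At x* = 0, φ(0) = 0 and φ''(0) = 50. Laplace's method then gives
  I(n) ~ sqrt(2π / (n · φ''(0))) · e^(−n φ(0)) = sqrt(2π / (50n)) = sqrt(π/(25n)).
The 23 · x^4 term contributes only at subleading order (an O(1/n) relative correction).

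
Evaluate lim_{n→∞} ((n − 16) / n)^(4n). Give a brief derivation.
lim = e^(−64)

Rewrite as (1 − 16/n)^(4n). By the standard limit (1 + x/n)^n → e^x, we have (1 − 16/n)^n → e^(−16), and raising to the 4th power gives e^(−64).
More precisely, ln[(1 − 16/n)^(4n)] = 4n · ln(1 − 16/n) = 4n · (-16/n + O(1/n^2)) = -64 + O(1/n) → -64.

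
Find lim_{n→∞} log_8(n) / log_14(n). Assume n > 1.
lim = ln(14) / ln(8) = log_8(14)

Change of base: log_8(n) = ln n / ln 8 and log_14(n) = ln n / ln 14. The ratio is (ln n / ln 8) · (ln 14 / ln n) = ln 14 / ln 8, a constant independent of n. So the limit is ln 14 / ln 8 = log_8(14).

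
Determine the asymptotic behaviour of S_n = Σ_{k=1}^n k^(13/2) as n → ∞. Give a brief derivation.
S_n ~ (2/15) · n^(15/2)

Integral comparison: Σ_{k=1}^n k^(13/2) = ∫_0^n x^(13/2) dx + O(n^(13/2)). The integral is n^(1 + 13/2) / (1 + 13/2) = n^((13+2)/2) / ((13+2)/2) = (2/15) · n^(15/2).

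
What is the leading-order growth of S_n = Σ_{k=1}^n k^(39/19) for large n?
S_n ~ (19/58) · n^(58/19)

Integral comparison: Σ_{k=1}^n k^(39/19) = ∫_0^n x^(39/19) dx + O(n^(39/19)). The integral is n^(1 + 39/19) / (1 + 39/19) = n^((39+19)/19) / ((39+19)/19) = (19/58) · n^(58/19).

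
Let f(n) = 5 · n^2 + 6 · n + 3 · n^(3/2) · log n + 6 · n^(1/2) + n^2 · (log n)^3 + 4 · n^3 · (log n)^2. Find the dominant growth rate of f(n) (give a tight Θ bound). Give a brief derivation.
f(n) ∈ Θ(n^3 · (log n)^2)

Compare the terms by growth order. For large n, n^a · (log n)^b dominates n^a' · (log n)^b' iff a > a', or (a = a' and b > b'). Ranking the 6 terms shows the dominant one is 4 · n^3 · (log n)^2. Hence f(n) ∈ Θ(n^3 · (log n)^2).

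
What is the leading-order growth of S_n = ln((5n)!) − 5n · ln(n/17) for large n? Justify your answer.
S_n ~ 5n · (ln 85 − 1) + O(ln n)

Stirling: ln((5n)!) = 5n ln(5n) − 5n + O(ln n).
  S_n = 5n ln(5n) − 5n − 5n ln(n/17) + O(ln n)
      = 5n ln(5n) − 5n ln n + 5n ln 17 − 5n + O(ln n)
      = 5n ln 5 + 5n ln 17 − 5n + O(ln n)
      = 5n (ln 85 − 1) + O(ln n).
Numerically ln(85) − 1 ≈ 3.4427.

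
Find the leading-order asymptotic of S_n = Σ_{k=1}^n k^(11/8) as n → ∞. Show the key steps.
S_n ~ (8/19) · n^(19/8)

Integral comparison: Σ_{k=1}^n k^(11/8) = ∫_0^n x^(11/8) dx + O(n^(11/8)). The integral is n^(1 + 11/8) / (1 + 11/8) = n^((11+8)/8) / ((11+8)/8) = (8/19) · n^(19/8).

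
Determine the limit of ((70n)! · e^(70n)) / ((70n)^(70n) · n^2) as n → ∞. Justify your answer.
lim = 0

Stirling: (70n)! ~ sqrt(2π·70n) · (70n/e)^(70n). Hence
  (70n)! · e^(70n) / (70n)^(70n) ~ sqrt(2π·70n).
Dividing by n^2: sqrt(2π·70n) / n^2 = sqrt(2π·70) · n^((1−4)/2), so the expression behaves like sqrt(2π·70) · n^((1−4)/2) → 0.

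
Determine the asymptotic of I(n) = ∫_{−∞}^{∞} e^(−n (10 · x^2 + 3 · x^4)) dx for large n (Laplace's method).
I(n) ~ sqrt(π/(10n))

φ(x) = 10 · x^2 + 3 · x^4 has its unique global minimum at x* = 0 (since φ'(x) = 20x + 12x^3 = 0 only at x = 0 for real x with both coefficients positive, and φ → ∞ as |x| → ∞). At x* = 0, φ(0) = 0 and φ''(0) = 20. Laplace's method then gives
  I(n) ~ sqrt(2π / (n · φ''(0))) · e^(−n φ(0)) = sqrt(2π / (20n)) = sqrt(π/(10n)).
The 3 · x^4 term contributes only at subleading order (an O(1/n) relative correction).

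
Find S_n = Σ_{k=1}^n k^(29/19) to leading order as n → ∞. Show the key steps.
S_n ~ (19/48) · n^(48/19)

Integral comparison: Σ_{k=1}^n k^(29/19) = ∫_0^n x^(29/19) dx + O(n^(29/19)). The integral is n^(1 + 29/19) / (1 + 29/19) = n^((29+19)/19) / ((29+19)/19) = (19/48) · n^(48/19).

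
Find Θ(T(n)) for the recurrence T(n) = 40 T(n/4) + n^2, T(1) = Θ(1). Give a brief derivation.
T(n) = Θ(n^(log_4 40))

Master theorem: compare f(n) = n^2 to n^(log_4 40) where log_4 40 ≈ 2.661. Since 2 < log_4 40, we have f(n) = O(n^(log_4 40 − ε)) for some ε > 0 — Case 1. Hence T(n) = Θ(n^(log_4 40)).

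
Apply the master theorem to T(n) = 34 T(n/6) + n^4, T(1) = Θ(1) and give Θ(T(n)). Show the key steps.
T(n) = Θ(n^4)

log_6 34 ≈ 1.968. f(n) = n^4 dominates n^(log_6 34) since 4 > 1.968, and the regularity condition a·f(n/b) = 34·(n/6)^4 = (34/1296)·n^4 ≤ c·f(n) holds with c = 34/1296 ≈ 0.0262 < 1. So this is Case 3: T(n) = Θ(f(n)) = Θ(n^4).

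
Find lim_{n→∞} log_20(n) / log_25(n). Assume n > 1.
lim = ln(25) / ln(20) = log_20(25)

Change of base: log_20(n) = ln n / ln 20 and log_25(n) = ln n / ln 25. The ratio is (ln n / ln 20) · (ln 25 / ln n) = ln 25 / ln 20, a constant independent of n. So the limit is ln 25 / ln 20 = log_20(25).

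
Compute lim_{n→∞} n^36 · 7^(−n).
lim = 0

Exponentials with base > 1 dominate every fixed polynomial: for any fixed c, n^c / 7^n → 0 as n → ∞ (e.g. by the ratio test, or by writing 7^n = e^(n ln 7) and noting e^(n ln 7) / n^c → ∞). Hence n^36 · 7^(−n) = n^36 / 7^n → 0.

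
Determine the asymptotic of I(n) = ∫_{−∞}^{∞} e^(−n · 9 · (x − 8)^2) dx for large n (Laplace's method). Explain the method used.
I(n) = sqrt(π/(9n))

Here φ(x) = 9 · (x − 8)^2 has its unique minimum at x* = 8 with φ(x*) = 0 and φ''(x*) = 18. Laplace's method gives
  I(n) ~ e^(−n φ(x*)) · sqrt(2π / (n · φ''(x*))) = sqrt(2π / (18n)) = sqrt(π/(9n)).
This is exact: substituting u = (x − 8)·sqrt(9n) gives I(n) = (1/sqrt(9n)) ∫_{−∞}^{∞} e^(−u^2) du = sqrt(π/(9n)).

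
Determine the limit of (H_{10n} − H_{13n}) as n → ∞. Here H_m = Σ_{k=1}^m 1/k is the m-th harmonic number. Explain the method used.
lim = ln(10/13)

Euler-Maclaurin gives H_m = ln m + γ + 1/(2m) + O(1/m^2). The γ and O(1/m) terms cancel in the difference:
  H_{10n} − H_{13n} = ln(10n) − ln(13n) + O(1/n) = ln(10/13) + O(1/n).
Hence the limit is ln(10/13).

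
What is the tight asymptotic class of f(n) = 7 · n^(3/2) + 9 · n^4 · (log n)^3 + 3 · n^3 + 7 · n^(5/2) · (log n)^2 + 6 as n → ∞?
f(n) ∈ Θ(n^4 · (log n)^3)

Compare the terms by growth order. For large n, n^a · (log n)^b dominates n^a' · (log n)^b' iff a > a', or (a = a' and b > b'). Ranking the 5 terms shows the dominant one is 9 · n^4 · (log n)^3. Hence f(n) ∈ Θ(n^4 · (log n)^3).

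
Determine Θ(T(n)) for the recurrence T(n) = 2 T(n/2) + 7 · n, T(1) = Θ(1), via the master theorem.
T(n) = Θ(n log n)

log_2 2 = 1, and f(n) = 7 · n = Θ(n^(log_2 2)). This is Case 2 of the master theorem: T(n) = Θ(f(n) · log n) = Θ(n log n).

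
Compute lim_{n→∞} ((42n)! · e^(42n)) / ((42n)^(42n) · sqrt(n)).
lim = sqrt(2π·42)

Stirling: (42n)! ~ sqrt(2π·42n) · (42n/e)^(42n). Hence
  (42n)! · e^(42n) / (42n)^(42n) ~ sqrt(2π·42n).
Dividing by sqrt(n): sqrt(2π·42n) / sqrt(n) = sqrt(2π·42) · n^((1−1)/2), so the limit is sqrt(2π·42).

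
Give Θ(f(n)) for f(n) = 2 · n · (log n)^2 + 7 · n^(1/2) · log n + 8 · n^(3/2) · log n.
f(n) ∈ Θ(n^(3/2) · log n)

Compare the terms by growth order. For large n, n^a · (log n)^b dominates n^a' · (log n)^b' iff a > a', or (a = a' and b > b'). Ranking the 3 terms shows the dominant one is 8 · n^(3/2) · log n. Hence f(n) ∈ Θ(n^(3/2) · log n).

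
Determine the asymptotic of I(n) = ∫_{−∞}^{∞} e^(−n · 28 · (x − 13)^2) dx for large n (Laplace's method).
I(n) = sqrt(π/(28n))

Here φ(x) = 28 · (x − 13)^2 has its unique minimum at x* = 13 with φ(x*) = 0 and φ''(x*) = 56. Laplace's method gives
  I(n) ~ e^(−n φ(x*)) · sqrt(2π / (n · φ''(x*))) = sqrt(2π / (56n)) = sqrt(π/(28n)).
This is exact: substituting u = (x − 13)·sqrt(28n) gives I(n) = (1/sqrt(28n)) ∫_{−∞}^{∞} e^(−u^2) du = sqrt(π/(28n)).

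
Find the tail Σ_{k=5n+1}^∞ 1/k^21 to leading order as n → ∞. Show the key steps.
Σ_{k>5n} 1/k^21 ~ 1/(20 · (5n)^20)

Compare to the integral: ∫_{5n}^∞ x^(−21) dx = [−x^(−20)/20]_{5n}^∞ = 1/((21−1)·(5n)^20). Euler-Maclaurin then gives
  Σ_{k>5n} 1/k^21 = ∫_{5n}^∞ dx/x^21 − 1/(2·(5n)^21) + O(1/(5n)^22).
(Equivalently this is ζ(21) − Σ_{k≤5n} 1/k^21.)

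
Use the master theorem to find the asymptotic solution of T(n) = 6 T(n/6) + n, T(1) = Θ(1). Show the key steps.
T(n) = Θ(n log n)

log_6 6 = 1, and f(n) = n = Θ(n^(log_6 6)). This is Case 2 of the master theorem: T(n) = Θ(f(n) · log n) = Θ(n log n).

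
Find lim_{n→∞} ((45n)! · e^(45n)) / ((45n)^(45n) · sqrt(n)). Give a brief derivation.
lim = sqrt(2π·45)

Stirling: (45n)! ~ sqrt(2π·45n) · (45n/e)^(45n). Hence
  (45n)! · e^(45n) / (45n)^(45n) ~ sqrt(2π·45n).
Dividing by sqrt(n): sqrt(2π·45n) / sqrt(n) = sqrt(2π·45) · n^((1−1)/2), so the limit is sqrt(2π·45).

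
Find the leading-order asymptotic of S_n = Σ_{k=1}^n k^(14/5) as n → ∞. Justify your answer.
S_n ~ (5/19) · n^(19/5)

Integral comparison: Σ_{k=1}^n k^(14/5) = ∫_0^n x^(14/5) dx + O(n^(14/5)). The integral is n^(1 + 14/5) / (1 + 14/5) = n^((14+5)/5) / ((14+5)/5) = (5/19) · n^(19/5).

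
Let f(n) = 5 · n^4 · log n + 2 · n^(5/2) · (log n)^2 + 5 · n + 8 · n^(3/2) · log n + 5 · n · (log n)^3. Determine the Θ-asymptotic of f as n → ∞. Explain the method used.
f(n) ∈ Θ(n^4 · log n)

Compare the terms by growth order. For large n, n^a · (log n)^b dominates n^a' · (log n)^b' iff a > a', or (a = a' and b > b'). Ranking the 5 terms shows the dominant one is 5 · n^4 · log n. Hence f(n) ∈ Θ(n^4 · log n).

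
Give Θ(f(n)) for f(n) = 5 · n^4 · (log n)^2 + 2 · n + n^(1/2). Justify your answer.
f(n) ∈ Θ(n^4 · (log n)^2)

Compare the terms by growth order. For large n, n^a · (log n)^b dominates n^a' · (log n)^b' iff a > a', or (a = a' and b > b'). Ranking the 3 terms shows the dominant one is 5 · n^4 · (log n)^2. Hence f(n) ∈ Θ(n^4 · (log n)^2).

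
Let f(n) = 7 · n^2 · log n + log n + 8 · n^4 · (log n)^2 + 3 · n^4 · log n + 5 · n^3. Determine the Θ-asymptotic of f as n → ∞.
f(n) ∈ Θ(n^4 · (log n)^2)

Compare the terms by growth order. For large n, n^a · (log n)^b dominates n^a' · (log n)^b' iff a > a', or (a = a' and b > b'). Ranking the 5 terms shows the dominant one is 8 · n^4 · (log n)^2. Hence f(n) ∈ Θ(n^4 · (log n)^2).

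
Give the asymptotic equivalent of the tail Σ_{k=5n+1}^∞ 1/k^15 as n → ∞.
Σ_{k>5n} 1/k^15 ~ 1/(14 · (5n)^14)

Compare to the integral: ∫_{5n}^∞ x^(−15) dx = [−x^(−14)/14]_{5n}^∞ = 1/((15−1)·(5n)^14). Euler-Maclaurin then gives
  Σ_{k>5n} 1/k^15 = ∫_{5n}^∞ dx/x^15 − 1/(2·(5n)^15) + O(1/(5n)^16).
(Equivalently this is ζ(15) − Σ_{k≤5n} 1/k^15.)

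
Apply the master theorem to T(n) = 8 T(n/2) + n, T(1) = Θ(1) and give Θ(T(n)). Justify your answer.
T(n) = Θ(n^3)

Master theorem: compare f(n) = n to n^(log_2 8) where log_2 8 = 3. Since 1 < log_2 8, we have f(n) = O(n^(log_2 8 − ε)) for some ε > 0 — Case 1. Hence T(n) = Θ(n^(log_2 8)) = Θ(n^3).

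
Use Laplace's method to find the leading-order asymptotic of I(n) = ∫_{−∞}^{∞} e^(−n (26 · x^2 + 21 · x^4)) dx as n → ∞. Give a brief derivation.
I(n) ~ sqrt(π/(26n))

φ(x) = 26 · x^2 + 21 · x^4 has its unique global minimum at x* = 0 (since φ'(x) = 52x + 84x^3 = 0 only at x = 0 for real x with both coefficients positive, and φ → ∞ as |x| → ∞). At x* = 0, φ(0) = 0 and φ''(0) = 52. Laplace's method then gives
  I(n) ~ sqrt(2π / (n · φ''(0))) · e^(−n φ(0)) = sqrt(2π / (52n)) = sqrt(π/(26n)).
The 21 · x^4 term contributes only at subleading order (an O(1/n) relative correction).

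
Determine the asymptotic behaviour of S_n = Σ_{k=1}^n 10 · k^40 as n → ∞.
S_n ~ 10 · n^41 / 41

By integral comparison (Euler-Maclaurin), Σ_{k=1}^n 10 · k^40 = 10 · ∫_0^n x^40 dx + O(n^40) = 10 · n^41/41 + O(n^40). (Equivalently, Faulhaber's formula gives the same leading term.)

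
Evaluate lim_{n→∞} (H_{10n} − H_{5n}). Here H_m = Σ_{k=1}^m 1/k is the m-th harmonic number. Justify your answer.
lim = ln(10/5) = ln 2

Euler-Maclaurin gives H_m = ln m + γ + 1/(2m) + O(1/m^2). The γ and O(1/m) terms cancel in the difference:
  H_{10n} − H_{5n} = ln(10n) − ln(5n) + O(1/n) = ln(10/5) + O(1/n).
Hence the limit is ln(10/5) = ln 2.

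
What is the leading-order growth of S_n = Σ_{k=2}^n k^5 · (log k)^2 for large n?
S_n ~ n^6 · (log n)^2 / 6

By integral comparison, S_n = ∫_1^n x^5 · (log x)^2 dx + O(n^5 · (log n)^2). For the integral, the leading term of ∫_1^n x^5 (log x)^2 dx is n^6/6 · (log n)^2 (by repeated integration by parts; each step lowers the log-exponent and produces a relatively O(1/log n) correction). Hence S_n ~ n^6 · (log n)^2 / 6.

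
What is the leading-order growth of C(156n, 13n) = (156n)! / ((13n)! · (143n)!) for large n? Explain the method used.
C(156n, 13n) ~ (8916100448256/285311670611)^(13n) · sqrt(6/(11π·13n))

Write N = 13n. Apply Stirling to each factorial:
  (12N)! ~ sqrt(2π·12N) · (12N/e)^(12N),
  N! ~ sqrt(2π N) · (N/e)^N,
  (11N)! ~ sqrt(2π·11N) · (11N/e)^(11N).
The exponential factors combine to (12N)^(12N) / (N^N · (11N)^(11N)) = 12^(12N)/11^(11N) = (12^12/11^11)^N = (8916100448256/285311670611)^N.
The square-root prefactors combine to sqrt(2π·12N) / (sqrt(2π N)·sqrt(2π·11N)) = sqrt(12 / (2π·11·N)) = sqrt(6/(11π·13n)).
Substituting N = 13n: C(156n, 13n) ~ (8916100448256/285311670611)^(13n) · sqrt(6/(11π·13n)).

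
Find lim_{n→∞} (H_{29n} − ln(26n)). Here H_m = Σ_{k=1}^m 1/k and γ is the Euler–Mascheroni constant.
lim = ln(29/26) + γ

By Euler-Maclaurin, H_m = ln m + γ + O(1/m). So
  H_{29n} − ln(26n) = ln(29n) + γ − ln(26n) + O(1/n)
                       = ln(29/26) + γ + O(1/n).
Hence the limit is ln(29/26) + γ.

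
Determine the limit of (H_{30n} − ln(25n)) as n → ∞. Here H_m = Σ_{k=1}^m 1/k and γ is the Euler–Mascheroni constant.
lim = ln(6/5) + γ

By Euler-Maclaurin, H_m = ln m + γ + O(1/m). So
  H_{30n} − ln(25n) = ln(30n) + γ − ln(25n) + O(1/n)
                       = ln(30/25) + γ + O(1/n).
Hence the limit is ln(30/25) + γ (= ln(6/5)).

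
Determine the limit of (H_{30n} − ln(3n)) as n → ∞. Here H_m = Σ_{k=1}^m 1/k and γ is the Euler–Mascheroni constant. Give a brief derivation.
lim = ln 10 + γ

By Euler-Maclaurin, H_m = ln m + γ + O(1/m). So
  H_{30n} − ln(3n) = ln(30n) + γ − ln(3n) + O(1/n)
                       = ln(30/3) + γ + O(1/n).
Hence the limit is ln(30/3) + γ (= ln 10).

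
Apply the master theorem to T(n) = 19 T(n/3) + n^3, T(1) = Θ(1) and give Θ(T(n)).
T(n) = Θ(n^3)

log_3 19 ≈ 2.680. f(n) = n^3 dominates n^(log_3 19) since 3 > 2.680, and the regularity condition a·f(n/b) = 19·(n/3)^3 = (19/27)·n^3 ≤ c·f(n) holds with c = 19/27 ≈ 0.704 < 1. So this is Case 3: T(n) = Θ(f(n)) = Θ(n^3).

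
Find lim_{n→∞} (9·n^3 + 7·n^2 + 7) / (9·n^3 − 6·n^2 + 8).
lim = 9/9 = 1

For large n the leading n^3 terms dominate both numerator and denominator. Dividing top and bottom by n^3, every other term tends to 0, leaving 9/9 = 1.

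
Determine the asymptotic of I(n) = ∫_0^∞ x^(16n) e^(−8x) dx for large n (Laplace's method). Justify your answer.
I(n) ~ (sqrt(2π·16n) / 8) · (16n/(8e))^(16n)

Write the integrand as exp(16n ln x − 8x) and set f(x) = 16n ln x − 8x. Then f'(x) = 16n/x − 8 = 0 at x* = 16n/8, and f''(x*) = −16n/x*^2 = −8^2/(16n). Laplace's method (interior maximum) gives
  I(n) ~ e^(f(x*)) · sqrt(2π / |f''(x*)|)
        = exp(16n ln(16n/8) − 16n) · sqrt(2π · 16n / 8^2)
        = (16n/8)^(16n) e^(−16n) · sqrt(2π·16n) / 8
        = (sqrt(2π·16n) / 8) · (16n/(8e))^(16n).
This matches Γ(16n+1)/8^(16n+1) with Stirling applied to Γ.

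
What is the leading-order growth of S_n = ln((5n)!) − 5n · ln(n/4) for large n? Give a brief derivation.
S_n ~ 5n · (ln 20 − 1) + O(ln n)

Stirling: ln((5n)!) = 5n ln(5n) − 5n + O(ln n).
  S_n = 5n ln(5n) − 5n − 5n ln(n/4) + O(ln n)
      = 5n ln(5n) − 5n ln n + 5n ln 4 − 5n + O(ln n)
      = 5n ln 5 + 5n ln 4 − 5n + O(ln n)
      = 5n (ln 20 − 1) + O(ln n).
Numerically ln(20) − 1 ≈ 1.9957.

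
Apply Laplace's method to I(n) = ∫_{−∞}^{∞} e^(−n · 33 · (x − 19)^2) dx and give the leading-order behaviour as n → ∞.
I(n) = sqrt(π/(33n))

Here φ(x) = 33 · (x − 19)^2 has its unique minimum at x* = 19 with φ(x*) = 0 and φ''(x*) = 66. Laplace's method gives
  I(n) ~ e^(−n φ(x*)) · sqrt(2π / (n · φ''(x*))) = sqrt(2π / (66n)) = sqrt(π/(33n)).
This is exact: substituting u = (x − 19)·sqrt(33n) gives I(n) = (1/sqrt(33n)) ∫_{−∞}^{∞} e^(−u^2) du = sqrt(π/(33n)).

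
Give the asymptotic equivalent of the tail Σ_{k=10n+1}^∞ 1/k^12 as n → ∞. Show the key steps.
Σ_{k>10n} 1/k^12 ~ 1/(11 · (10n)^11)

Compare to the integral: ∫_{10n}^∞ x^(−12) dx = [−x^(−11)/11]_{10n}^∞ = 1/((12−1)·(10n)^11). Euler-Maclaurin then gives
  Σ_{k>10n} 1/k^12 = ∫_{10n}^∞ dx/x^12 − 1/(2·(10n)^12) + O(1/(10n)^13).
(Equivalently this is ζ(12) − Σ_{k≤10n} 1/k^12.)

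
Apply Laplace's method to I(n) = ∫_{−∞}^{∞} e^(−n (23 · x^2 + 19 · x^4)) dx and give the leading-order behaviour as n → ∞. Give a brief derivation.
I(n) ~ sqrt(π/(23n))

φ(x) = 23 · x^2 + 19 · x^4 has its unique global minimum at x* = 0 (since φ'(x) = 46x + 76x^3 = 0 only at x = 0 for real x with both coefficients positive, and φ → ∞ as |x| → ∞). At x* = 0, φ(0) = 0 and φ''(0) = 46. Laplace's method then gives
  I(n) ~ sqrt(2π / (n · φ''(0))) · e^(−n φ(0)) = sqrt(2π / (46n)) = sqrt(π/(23n)).
The 19 · x^4 term contributes only at subleading order (an O(1/n) relative correction).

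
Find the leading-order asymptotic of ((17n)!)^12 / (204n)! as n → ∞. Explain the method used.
((17n)!)^12/(204n)! ~ ((2π·17n)^(11/2) / sqrt(12)) · 12^(−12·17n)  →  0

Write N = 17n. Stirling: N! ~ sqrt(2π N)(N/e)^N and (12N)! ~ sqrt(2π·12N)·(12N/e)^(12N).
  (N!)^12/(12N)! ~ (2π N)^(12/2) (N/e)^(12N) / [sqrt(2π·12N) (12N/e)^(12N)]
     = (2π N)^(12/2) / sqrt(2π·12N) · (N/(12N))^(12N)
     = (2π N)^((12−1)/2) / sqrt(12) · 12^(−12N).
Since 12^12 > 1, the factor 12^(−12N) decays exponentially, so the ratio → 0. Substituting N = 17n gives the stated form.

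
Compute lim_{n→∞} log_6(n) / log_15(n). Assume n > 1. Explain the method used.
lim = ln(15) / ln(6) = log_6(15)

Change of base: log_6(n) = ln n / ln 6 and log_15(n) = ln n / ln 15. The ratio is (ln n / ln 6) · (ln 15 / ln n) = ln 15 / ln 6, a constant independent of n. So the limit is ln 15 / ln 6 = log_6(15).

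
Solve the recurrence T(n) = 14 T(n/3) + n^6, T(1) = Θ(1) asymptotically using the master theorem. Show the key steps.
T(n) = Θ(n^6)

log_3 14 ≈ 2.402. f(n) = n^6 dominates n^(log_3 14) since 6 > 2.402, and the regularity condition a·f(n/b) = 14·(n/3)^6 = (14/729)·n^6 ≤ c·f(n) holds with c = 14/729 ≈ 0.0192 < 1. So this is Case 3: T(n) = Θ(f(n)) = Θ(n^6).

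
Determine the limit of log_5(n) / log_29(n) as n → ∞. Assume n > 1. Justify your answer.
lim = ln(29) / ln(5) = log_5(29)

Change of base: log_5(n) = ln n / ln 5 and log_29(n) = ln n / ln 29. The ratio is (ln n / ln 5) · (ln 29 / ln n) = ln 29 / ln 5, a constant independent of n. So the limit is ln 29 / ln 5 = log_5(29).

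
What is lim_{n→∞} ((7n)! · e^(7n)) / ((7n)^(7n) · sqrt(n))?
lim = sqrt(2π·7)

Stirling: (7n)! ~ sqrt(2π·7n) · (7n/e)^(7n). Hence
  (7n)! · e^(7n) / (7n)^(7n) ~ sqrt(2π·7n).
Dividing by sqrt(n): sqrt(2π·7n) / sqrt(n) = sqrt(2π·7) · n^((1−1)/2), so the limit is sqrt(2π·7).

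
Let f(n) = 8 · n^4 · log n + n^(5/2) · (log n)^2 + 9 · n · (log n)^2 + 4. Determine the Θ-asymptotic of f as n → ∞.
f(n) ∈ Θ(n^4 · log n)

Compare the terms by growth order. For large n, n^a · (log n)^b dominates n^a' · (log n)^b' iff a > a', or (a = a' and b > b'). Ranking the 4 terms shows the dominant one is 8 · n^4 · log n. Hence f(n) ∈ Θ(n^4 · log n).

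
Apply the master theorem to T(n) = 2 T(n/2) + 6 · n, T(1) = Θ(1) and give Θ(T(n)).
T(n) = Θ(n log n)

log_2 2 = 1, and f(n) = 6 · n = Θ(n^(log_2 2)). This is Case 2 of the master theorem: T(n) = Θ(f(n) · log n) = Θ(n log n).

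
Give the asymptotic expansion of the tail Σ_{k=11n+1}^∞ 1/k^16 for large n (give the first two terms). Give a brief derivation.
Σ_{k>11n} 1/k^16 = 1/(15 · (11n)^15) − 1/(2 · (11n)^16) + O(1/(11n)^17)

Compare to the integral: ∫_{11n}^∞ x^(−16) dx = [−x^(−15)/15]_{11n}^∞ = 1/((16−1)·(11n)^15). The Euler-Maclaurin correction adds −f(11n)/2 = −1/(2·(11n)^16). Euler-Maclaurin then gives
  Σ_{k>11n} 1/k^16 = ∫_{11n}^∞ dx/x^16 − 1/(2·(11n)^16) + O(1/(11n)^17).
(Equivalently this is ζ(16) − Σ_{k≤11n} 1/k^16.)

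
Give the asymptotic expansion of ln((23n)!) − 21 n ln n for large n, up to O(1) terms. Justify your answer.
ln((23n)!) − 21 n ln n = 2 n ln n + 23(ln 23 − 1) n + (1/2) ln(2π·23n) + O(1/n)

Stirling: ln((23n)!) = 23n ln(23n) − 23n + (1/2) ln(2π·23n) + O(1/n).
Expand 23n ln(23n) = 23n (ln n + ln 23) = 23n ln n + 23n ln 23.
Subtract 21n ln n: leading term is (23 − 21) n ln n = 2 n ln n. The next term is 23n ln 23 − 23n = 23(ln 23 − 1) n. Then the (1/2) ln(2π·23n) correction.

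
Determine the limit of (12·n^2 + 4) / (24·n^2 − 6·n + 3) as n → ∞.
lim = 12/24 = 1/2

For large n the leading n^2 terms dominate both numerator and denominator. Dividing top and bottom by n^2, every other term tends to 0, leaving 12/24 = 1/2.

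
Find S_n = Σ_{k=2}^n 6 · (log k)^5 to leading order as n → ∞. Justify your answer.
S_n ~ 6 · n · (log n)^5

By integral comparison, S_n = ∫_1^n 6 · (log x)^5 dx + O((log n)^5). For the integral, the leading term of ∫_1^n (log x)^5 dx is n · (log n)^5 (by repeated integration by parts; each step lowers the log-exponent and produces a relatively O(1/log n) correction). Hence S_n ~ 6 · n · (log n)^5.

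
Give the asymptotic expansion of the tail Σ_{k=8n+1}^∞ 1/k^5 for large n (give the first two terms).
Σ_{k>8n} 1/k^5 = 1/(4 · (8n)^4) − 1/(2 · (8n)^5) + O(1/(8n)^6)

Compare to the integral: ∫_{8n}^∞ x^(−5) dx = [−x^(−4)/4]_{8n}^∞ = 1/((5−1)·(8n)^4). The Euler-Maclaurin correction adds −f(8n)/2 = −1/(2·(8n)^5). Euler-Maclaurin then gives
  Σ_{k>8n} 1/k^5 = ∫_{8n}^∞ dx/x^5 − 1/(2·(8n)^5) + O(1/(8n)^6).
(Equivalently this is ζ(5) − Σ_{k≤8n} 1/k^5.)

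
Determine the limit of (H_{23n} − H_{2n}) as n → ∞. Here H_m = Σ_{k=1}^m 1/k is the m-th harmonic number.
lim = ln(23/2)

Euler-Maclaurin gives H_m = ln m + γ + 1/(2m) + O(1/m^2). The γ and O(1/m) terms cancel in the difference:
  H_{23n} − H_{2n} = ln(23n) − ln(2n) + O(1/n) = ln(23/2) + O(1/n).
Hence the limit is ln(23/2).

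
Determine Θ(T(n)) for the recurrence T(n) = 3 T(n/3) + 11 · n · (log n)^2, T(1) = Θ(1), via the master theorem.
T(n) = Θ(n · (log n)^3)

Here log_3 3 = 1 and f(n) = 11 · n · (log n)^2 = Θ(n^(log_3 3) · (log n)^2). This is the extended Case 2 of the master theorem (f matches the critical exponent up to log factors), giving T(n) = Θ(n^(log_3 3) · (log n)^(2+1)) = Θ(n · (log n)^3).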